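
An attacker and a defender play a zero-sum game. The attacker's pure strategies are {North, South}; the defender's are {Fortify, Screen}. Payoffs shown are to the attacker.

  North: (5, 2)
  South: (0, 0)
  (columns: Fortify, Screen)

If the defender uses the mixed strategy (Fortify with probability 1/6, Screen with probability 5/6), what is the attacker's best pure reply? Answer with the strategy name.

Expected payoff of North: (1/6)·5 + (5/6)·2 = 5/2.
Expected payoff of South: (1/6)·0 + (5/6)·0 = 0.
The largest is 5/2, so the attacker's best response is North.

North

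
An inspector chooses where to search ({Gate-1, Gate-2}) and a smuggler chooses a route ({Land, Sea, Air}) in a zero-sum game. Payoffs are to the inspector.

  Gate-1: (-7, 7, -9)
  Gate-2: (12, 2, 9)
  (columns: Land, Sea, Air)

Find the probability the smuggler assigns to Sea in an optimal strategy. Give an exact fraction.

18/23

Row minima: Gate-1 → -9, Gate-2 → 2; maximin = 2.
Column maxima: Land → 12, Sea → 7, Air → 9; minimax = 7.
2 ≠ 7, so there is no saddle point; optimal play is mixed.
Land is strictly dominated by Air (it gives the inspector strictly more in every row), so the smuggler never plays it.
On the remaining 2×2 (Gate-1, Gate-2 vs Sea, Air):
Let the inspector play Gate-1 with probability p. Expected payoff against Sea: 7p + 2(1−p) = 5p + 2; against Air: (-9)p + 9(1−p) = −18p + 9.
Setting these equal: 5p + 2 = −18p + 9 ⇒ 23p = 7 ⇒ p = 7/23, and the value is (5)·(7/23) + 2 = 81/23.
For the smuggler: with q = P(Sea), equating Gate-1's and Gate-2's payoffs gives 16q − 9 = −7q + 9 ⇒ q = 18/23.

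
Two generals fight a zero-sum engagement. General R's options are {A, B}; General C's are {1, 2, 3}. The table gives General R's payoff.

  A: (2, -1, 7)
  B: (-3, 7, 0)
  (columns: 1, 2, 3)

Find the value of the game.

11/13

Row minima: A → -1, B → -3; maximin = -1.
Column maxima: 1 → 2, 2 → 7, 3 → 7; minimax = 2.
-1 ≠ 2, so there is no saddle point; optimal play is mixed.
3 is strictly dominated by 1 (it gives General R strictly more in every row), so General C never plays it.
On the remaining 2×2 (A, B vs 1, 2):
Let General R play A with probability p. Expected payoff against 1: 2p + (-3)(1−p) = 5p − 3; against 2: (-1)p + 7(1−p) = −8p + 7.
Setting these equal: 5p − 3 = −8p + 7 ⇒ 13p = 10 ⇒ p = 10/13, and the value is (5)·(10/13) − 3 = 11/13.
For General C: with q = P(1), equating A's and B's payoffs gives 3q − 1 = −10q + 7 ⇒ q = 8/13.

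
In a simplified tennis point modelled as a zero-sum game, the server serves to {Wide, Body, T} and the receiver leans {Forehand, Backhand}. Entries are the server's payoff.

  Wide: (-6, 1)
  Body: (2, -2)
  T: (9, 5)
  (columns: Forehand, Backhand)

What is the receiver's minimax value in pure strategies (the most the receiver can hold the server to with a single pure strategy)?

Column maxima: Forehand → 9, Backhand → 5.
The smallest of these is 5.

5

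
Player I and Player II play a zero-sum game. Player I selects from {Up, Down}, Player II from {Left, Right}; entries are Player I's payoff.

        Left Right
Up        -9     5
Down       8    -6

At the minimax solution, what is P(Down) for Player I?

1/2

Row minima: Up → -9, Down → -6; maximin = -6.
Column maxima: Left → 8, Right → 5; minimax = 5.
-6 ≠ 5, so there is no saddle point; optimal play is mixed.
Let Player I play Up with probability p. Expected payoff against Left: (-9)p + 8(1−p) = −17p + 8; against Right: 5p + (-6)(1−p) = 11p − 6.
Setting these equal: −17p + 8 = 11p − 6 ⇒ −28p = -14 ⇒ p = 1/2, and the value is (-17)·(1/2) + 8 = -1/2.
For Player II: with q = P(Left), equating Up's and Down's payoffs gives −14q + 5 = 14q − 6 ⇒ q = 11/28.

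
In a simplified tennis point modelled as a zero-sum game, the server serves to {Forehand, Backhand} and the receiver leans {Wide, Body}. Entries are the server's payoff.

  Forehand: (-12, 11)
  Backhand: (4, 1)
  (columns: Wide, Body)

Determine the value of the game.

Row minima: Forehand → -12, Backhand → 1; maximin = 1.
Column maxima: Wide → 4, Body → 11; minimax = 4.
1 ≠ 4, so there is no saddle point; optimal play is mixed.
Let the server play Forehand with probability p. Expected payoff against Wide: (-12)p + 4(1−p) = −16p + 4; against Body: 11p + 1(1−p) = 10p + 1.
Setting these equal: −16p + 4 = 10p + 1 ⇒ −26p = -3 ⇒ p = 3/26, and the value is (-16)·(3/26) + 4 = 28/13.
For the receiver: with q = P(Wide), equating Forehand's and Backhand's payoffs gives −23q + 11 = 3q + 1 ⇒ q = 5/13.

28/13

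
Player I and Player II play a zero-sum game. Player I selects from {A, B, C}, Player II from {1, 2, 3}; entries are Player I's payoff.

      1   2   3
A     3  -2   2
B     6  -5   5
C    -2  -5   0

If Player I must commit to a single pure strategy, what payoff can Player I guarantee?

Row minima: A → -2, B → -5, C → -5.
The best of these is -2.

-2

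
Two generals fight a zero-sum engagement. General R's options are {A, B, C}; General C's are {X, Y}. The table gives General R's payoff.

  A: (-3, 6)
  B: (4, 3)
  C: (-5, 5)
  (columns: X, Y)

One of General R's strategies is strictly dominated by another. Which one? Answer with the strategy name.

C

A gives a strictly higher payoff than C against every column: -3 > -5, 6 > 5.
So C is strictly dominated and General R never plays it.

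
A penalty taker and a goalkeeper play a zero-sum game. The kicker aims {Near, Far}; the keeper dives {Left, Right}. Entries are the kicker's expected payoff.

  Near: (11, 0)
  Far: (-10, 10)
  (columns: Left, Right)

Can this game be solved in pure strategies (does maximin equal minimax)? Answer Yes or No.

Row minima: Near → 0, Far → -10; maximin = 0.
Column maxima: Left → 11, Right → 10; minimax = 10.
0 ≠ 10, so no pure-strategy equilibrium exists.

No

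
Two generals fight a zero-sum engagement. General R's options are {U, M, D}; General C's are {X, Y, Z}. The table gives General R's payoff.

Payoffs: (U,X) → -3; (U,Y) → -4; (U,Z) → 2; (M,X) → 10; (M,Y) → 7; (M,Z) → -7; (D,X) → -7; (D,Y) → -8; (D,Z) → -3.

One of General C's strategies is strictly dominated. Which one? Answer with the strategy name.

Y holds General R's payoff strictly below X in every row: -4 < -3, 7 < 10, -8 < -7.
So X is strictly dominated for General C.

X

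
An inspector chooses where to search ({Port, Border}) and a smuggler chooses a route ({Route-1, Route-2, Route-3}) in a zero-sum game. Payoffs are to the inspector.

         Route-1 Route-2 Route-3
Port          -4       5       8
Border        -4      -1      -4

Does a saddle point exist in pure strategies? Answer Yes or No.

Yes

Row minima: Port → -4, Border → -4; maximin = -4.
Column maxima: Route-1 → -4, Route-2 → 5, Route-3 → 8; minimax = -4.
maximin = minimax = -4, so a saddle point exists.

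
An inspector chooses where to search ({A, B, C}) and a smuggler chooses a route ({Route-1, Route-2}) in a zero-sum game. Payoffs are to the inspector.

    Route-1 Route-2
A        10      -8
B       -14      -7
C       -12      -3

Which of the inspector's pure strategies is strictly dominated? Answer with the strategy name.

C gives a strictly higher payoff than B against every column: -12 > -14, -3 > -7.
So B is strictly dominated and the inspector never plays it.

B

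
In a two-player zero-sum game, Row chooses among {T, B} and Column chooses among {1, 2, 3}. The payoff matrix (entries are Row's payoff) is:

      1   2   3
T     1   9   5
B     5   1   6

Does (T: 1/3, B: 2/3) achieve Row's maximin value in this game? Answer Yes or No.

Against 1 this mix gives (1/3)·1 + (2/3)·5 = 11/3.
Against 2 this mix gives (1/3)·9 + (2/3)·1 = 11/3.
Against 3 this mix gives (1/3)·5 + (2/3)·6 = 17/3.
All of Column's active replies (1, 2) yield 11/3, and no column does worse for Row. The mix makes Column indifferent and guarantees 11/3, so it is optimal.

Yes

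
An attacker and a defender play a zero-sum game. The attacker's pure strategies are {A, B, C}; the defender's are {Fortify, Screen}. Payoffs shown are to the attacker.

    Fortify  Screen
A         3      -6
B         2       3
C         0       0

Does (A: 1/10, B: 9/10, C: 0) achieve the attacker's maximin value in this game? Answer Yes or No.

Yes

Against Fortify this mix gives (1/10)·3 + (9/10)·2 = 21/10.
Against Screen this mix gives (1/10)·(-6) + (9/10)·3 = 21/10.
All of the defender's active replies (Fortify, Screen) yield 21/10, and no column does worse for the attacker. The mix makes the defender indifferent and guarantees 21/10, so it is optimal.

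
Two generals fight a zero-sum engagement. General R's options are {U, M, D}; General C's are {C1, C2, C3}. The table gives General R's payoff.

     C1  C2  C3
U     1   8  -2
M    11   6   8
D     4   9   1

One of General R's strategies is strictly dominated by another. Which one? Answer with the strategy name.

U

D gives a strictly higher payoff than U against every column: 4 > 1, 9 > 8, 1 > -2.
So U is strictly dominated and General R never plays it.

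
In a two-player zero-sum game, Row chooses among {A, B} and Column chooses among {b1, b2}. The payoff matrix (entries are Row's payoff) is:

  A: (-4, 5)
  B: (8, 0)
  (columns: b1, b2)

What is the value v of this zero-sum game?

40/17

Row minima: A → -4, B → 0; maximin = 0.
Column maxima: b1 → 8, b2 → 5; minimax = 5.
0 ≠ 5, so there is no saddle point; optimal play is mixed.
Let Row play A with probability p. Expected payoff against b1: (-4)p + 8(1−p) = −12p + 8; against b2: 5p + 0(1−p) = 5p.
Setting these equal: −12p + 8 = 5p ⇒ −17p = -8 ⇒ p = 8/17, and the value is (-12)·(8/17) + 8 = 40/17.
For Column: with q = P(b1), equating A's and B's payoffs gives −9q + 5 = 8q ⇒ q = 5/17.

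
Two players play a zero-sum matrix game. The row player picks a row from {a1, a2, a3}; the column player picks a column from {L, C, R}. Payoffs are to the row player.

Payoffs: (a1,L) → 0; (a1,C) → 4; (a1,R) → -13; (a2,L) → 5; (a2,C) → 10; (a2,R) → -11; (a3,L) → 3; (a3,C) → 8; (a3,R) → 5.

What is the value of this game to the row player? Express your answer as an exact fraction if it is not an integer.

29/9

Row minima: a1 → -13, a2 → -11, a3 → 3; maximin = 3.
Column maxima: L → 5, C → 10, R → 5; minimax = 5.
3 ≠ 5, so there is no saddle point; optimal play is mixed.
a1 is strictly dominated by a2, so the row player never plays it.
C is strictly dominated by L (it gives the row player strictly more in every row), so the column player never plays it.
On the remaining 2×2 (a2, a3 vs L, R):
Let the row player play a2 with probability p. Expected payoff against L: 5p + 3(1−p) = 2p + 3; against R: (-11)p + 5(1−p) = −16p + 5.
Setting these equal: 2p + 3 = −16p + 5 ⇒ 18p = 2 ⇒ p = 1/9, and the value is (2)·(1/9) + 3 = 29/9.
For the column player: with q = P(L), equating a2's and a3's payoffs gives 16q − 11 = −2q + 5 ⇒ q = 8/9.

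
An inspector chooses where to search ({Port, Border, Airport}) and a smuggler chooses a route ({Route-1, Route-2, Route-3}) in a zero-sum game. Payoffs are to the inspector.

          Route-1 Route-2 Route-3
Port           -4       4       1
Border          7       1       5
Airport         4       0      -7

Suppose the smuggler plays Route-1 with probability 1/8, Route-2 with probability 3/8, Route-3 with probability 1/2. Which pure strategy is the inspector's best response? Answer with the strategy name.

Expected payoff of Port: (1/8)·(-4) + (3/8)·4 + (1/2)·1 = 3/2.
Expected payoff of Border: (1/8)·7 + (3/8)·1 + (1/2)·5 = 15/4.
Expected payoff of Airport: (1/8)·4 + (3/8)·0 + (1/2)·(-7) = -3.
The largest is 15/4, so the inspector's best response is Border.

Border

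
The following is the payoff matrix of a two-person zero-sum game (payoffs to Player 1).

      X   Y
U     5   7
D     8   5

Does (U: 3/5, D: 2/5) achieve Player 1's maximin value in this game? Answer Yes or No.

Against X this mix gives (3/5)·5 + (2/5)·8 = 31/5.
Against Y this mix gives (3/5)·7 + (2/5)·5 = 31/5.
All of Player 2's active replies (X, Y) yield 31/5, and no column does worse for Player 1. The mix makes Player 2 indifferent and guarantees 31/5, so it is optimal.

Yes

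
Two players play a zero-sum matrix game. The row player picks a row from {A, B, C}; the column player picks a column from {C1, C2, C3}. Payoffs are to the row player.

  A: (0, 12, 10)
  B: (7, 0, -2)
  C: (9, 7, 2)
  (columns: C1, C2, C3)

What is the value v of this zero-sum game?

Row minima: A → 0, B → -2, C → 2; maximin = 2.
Column maxima: C1 → 9, C2 → 12, C3 → 10; minimax = 9.
2 ≠ 9, so there is no saddle point; optimal play is mixed.
B is strictly dominated by C, so the row player never plays it.
C2 is strictly dominated by C3 (it gives the row player strictly more in every row), so the column player never plays it.
On the remaining 2×2 (A, C vs C1, C3):
Let the row player play A with probability p. Expected payoff against C1: 0p + 9(1−p) = −9p + 9; against C3: 10p + 2(1−p) = 8p + 2.
Setting these equal: −9p + 9 = 8p + 2 ⇒ −17p = -7 ⇒ p = 7/17, and the value is (-9)·(7/17) + 9 = 90/17.
For the column player: with q = P(C1), equating A's and C's payoffs gives −10q + 10 = 7q + 2 ⇒ q = 8/17.

90/17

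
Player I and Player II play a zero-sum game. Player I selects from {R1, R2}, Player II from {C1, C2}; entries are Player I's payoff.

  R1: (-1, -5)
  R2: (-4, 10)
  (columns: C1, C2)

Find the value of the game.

Row minima: R1 → -5, R2 → -4; maximin = -4.
Column maxima: C1 → -1, C2 → 10; minimax = -1.
-4 ≠ -1, so there is no saddle point; optimal play is mixed.
Let Player I play R1 with probability p. Expected payoff against C1: (-1)p + (-4)(1−p) = 3p − 4; against C2: (-5)p + 10(1−p) = −15p + 10.
Setting these equal: 3p − 4 = −15p + 10 ⇒ 18p = 14 ⇒ p = 7/9, and the value is (3)·(7/9) − 4 = -5/3.
For Player II: with q = P(C1), equating R1's and R2's payoffs gives 4q − 5 = −14q + 10 ⇒ q = 5/6.

-5/3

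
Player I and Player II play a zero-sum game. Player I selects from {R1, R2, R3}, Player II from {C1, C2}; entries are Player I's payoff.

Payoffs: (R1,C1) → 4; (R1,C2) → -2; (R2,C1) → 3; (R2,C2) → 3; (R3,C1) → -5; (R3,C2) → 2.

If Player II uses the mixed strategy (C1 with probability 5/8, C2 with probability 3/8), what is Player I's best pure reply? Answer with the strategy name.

R2

Expected payoff of R1: (5/8)·4 + (3/8)·(-2) = 7/4.
Expected payoff of R2: (5/8)·3 + (3/8)·3 = 3.
Expected payoff of R3: (5/8)·(-5) + (3/8)·2 = -19/8.
The largest is 3, so Player I's best response is R2.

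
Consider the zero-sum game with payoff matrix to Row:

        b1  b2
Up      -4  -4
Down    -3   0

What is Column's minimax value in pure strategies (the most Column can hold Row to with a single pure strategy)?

-3

Column maxima: b1 → -3, b2 → 0.
The smallest of these is -3.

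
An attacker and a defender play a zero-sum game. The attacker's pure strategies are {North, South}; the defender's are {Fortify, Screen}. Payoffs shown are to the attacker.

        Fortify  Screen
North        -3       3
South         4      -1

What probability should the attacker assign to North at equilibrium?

5/11

Row minima: North → -3, South → -1; maximin = -1.
Column maxima: Fortify → 4, Screen → 3; minimax = 3.
-1 ≠ 3, so there is no saddle point; optimal play is mixed.
Let the attacker play North with probability p. Expected payoff against Fortify: (-3)p + 4(1−p) = −7p + 4; against Screen: 3p + (-1)(1−p) = 4p − 1.
Setting these equal: −7p + 4 = 4p − 1 ⇒ −11p = -5 ⇒ p = 5/11, and the value is (-7)·(5/11) + 4 = 9/11.
For the defender: with q = P(Fortify), equating North's and South's payoffs gives −6q + 3 = 5q − 1 ⇒ q = 4/11.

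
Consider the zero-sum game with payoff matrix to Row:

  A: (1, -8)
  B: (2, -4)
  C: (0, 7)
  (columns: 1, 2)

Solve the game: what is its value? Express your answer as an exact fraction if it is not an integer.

Row minima: A → -8, B → -4, C → 0; maximin = 0.
Column maxima: 1 → 2, 2 → 7; minimax = 2.
0 ≠ 2, so there is no saddle point; optimal play is mixed.
A is strictly dominated by B, so Row never plays it.
On the remaining 2×2 (B, C vs 1, 2):
Let Row play B with probability p. Expected payoff against 1: 2p + 0(1−p) = 2p; against 2: (-4)p + 7(1−p) = −11p + 7.
Setting these equal: 2p = −11p + 7 ⇒ 13p = 7 ⇒ p = 7/13, and the value is (2)·(7/13) = 14/13.
For Column: with q = P(1), equating B's and C's payoffs gives 6q − 4 = −7q + 7 ⇒ q = 11/13.

14/13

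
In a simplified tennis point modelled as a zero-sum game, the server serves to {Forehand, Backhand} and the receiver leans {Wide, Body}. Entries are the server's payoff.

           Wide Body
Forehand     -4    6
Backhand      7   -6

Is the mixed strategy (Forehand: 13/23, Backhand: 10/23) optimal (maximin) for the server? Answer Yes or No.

Yes

Against Wide this mix gives (13/23)·(-4) + (10/23)·7 = 18/23.
Against Body this mix gives (13/23)·6 + (10/23)·(-6) = 18/23.
All of the receiver's active replies (Wide, Body) yield 18/23, and no column does worse for the server. The mix makes the receiver indifferent and guarantees 18/23, so it is optimal.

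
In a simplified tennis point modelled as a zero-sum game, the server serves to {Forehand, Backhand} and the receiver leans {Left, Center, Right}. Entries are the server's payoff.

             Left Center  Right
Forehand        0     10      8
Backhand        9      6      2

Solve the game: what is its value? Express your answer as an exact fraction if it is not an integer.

24/5

Row minima: Forehand → 0, Backhand → 2; maximin = 2.
Column maxima: Left → 9, Center → 10, Right → 8; minimax = 8.
2 ≠ 8, so there is no saddle point; optimal play is mixed.
Center is strictly dominated by Right (it gives the server strictly more in every row), so the receiver never plays it.
On the remaining 2×2 (Forehand, Backhand vs Left, Right):
Let the server play Forehand with probability p. Expected payoff against Left: 0p + 9(1−p) = −9p + 9; against Right: 8p + 2(1−p) = 6p + 2.
Setting these equal: −9p + 9 = 6p + 2 ⇒ −15p = -7 ⇒ p = 7/15, and the value is (-9)·(7/15) + 9 = 24/5.
For the receiver: with q = P(Left), equating Forehand's and Backhand's payoffs gives −8q + 8 = 7q + 2 ⇒ q = 2/5.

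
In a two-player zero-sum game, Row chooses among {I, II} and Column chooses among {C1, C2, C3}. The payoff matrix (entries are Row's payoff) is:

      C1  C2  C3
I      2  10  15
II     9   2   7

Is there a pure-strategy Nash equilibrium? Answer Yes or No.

No

Row minima: I → 2, II → 2; maximin = 2.
Column maxima: C1 → 9, C2 → 10, C3 → 15; minimax = 9.
2 ≠ 9, so no pure-strategy equilibrium exists.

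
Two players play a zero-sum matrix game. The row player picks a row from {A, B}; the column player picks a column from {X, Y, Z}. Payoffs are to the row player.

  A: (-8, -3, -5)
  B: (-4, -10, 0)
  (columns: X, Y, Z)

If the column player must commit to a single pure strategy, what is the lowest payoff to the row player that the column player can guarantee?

-4

Column maxima: X → -4, Y → -3, Z → 0.
The smallest of these is -4.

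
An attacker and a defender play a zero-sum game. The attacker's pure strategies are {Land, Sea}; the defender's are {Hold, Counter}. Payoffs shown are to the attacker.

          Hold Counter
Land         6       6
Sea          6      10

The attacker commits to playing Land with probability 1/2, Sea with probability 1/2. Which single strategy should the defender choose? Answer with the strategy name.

If the defender plays Hold, the attacker's expected payoff is (1/2)·6 + (1/2)·6 = 6.
If the defender plays Counter, the attacker's expected payoff is (1/2)·6 + (1/2)·10 = 8.
The defender minimizes the attacker's payoff; the smallest is 6, so the best response is Hold.

Hold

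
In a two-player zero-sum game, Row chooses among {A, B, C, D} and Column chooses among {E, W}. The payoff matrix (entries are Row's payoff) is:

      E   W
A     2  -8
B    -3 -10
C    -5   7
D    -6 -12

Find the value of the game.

Row minima: A → -8, B → -10, C → -5, D → -12; maximin = -5.
Column maxima: E → 2, W → 7; minimax = 2.
-5 ≠ 2, so there is no saddle point; optimal play is mixed.
B is strictly dominated by A, so Row never plays it.
D is strictly dominated by A, so Row never plays it.
On the remaining 2×2 (A, C vs E, W):
Let Row play A with probability p. Expected payoff against E: 2p + (-5)(1−p) = 7p − 5; against W: (-8)p + 7(1−p) = −15p + 7.
Setting these equal: 7p − 5 = −15p + 7 ⇒ 22p = 12 ⇒ p = 6/11, and the value is (7)·(6/11) − 5 = -13/11.
For Column: with q = P(E), equating A's and C's payoffs gives 10q − 8 = −12q + 7 ⇒ q = 15/22.

-13/11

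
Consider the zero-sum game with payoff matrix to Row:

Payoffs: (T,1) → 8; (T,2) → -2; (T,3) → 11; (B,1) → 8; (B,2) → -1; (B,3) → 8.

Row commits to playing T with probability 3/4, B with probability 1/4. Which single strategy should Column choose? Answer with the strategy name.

2

If Column plays 1, Row's expected payoff is (3/4)·8 + (1/4)·8 = 8.
If Column plays 2, Row's expected payoff is (3/4)·(-2) + (1/4)·(-1) = -7/4.
If Column plays 3, Row's expected payoff is (3/4)·11 + (1/4)·8 = 41/4.
Column minimizes Row's payoff; the smallest is -7/4, so the best response is 2.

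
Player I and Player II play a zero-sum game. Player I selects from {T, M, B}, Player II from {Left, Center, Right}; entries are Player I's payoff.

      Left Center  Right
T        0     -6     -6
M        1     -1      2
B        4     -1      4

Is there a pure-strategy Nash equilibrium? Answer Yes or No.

Row minima: T → -6, M → -1, B → -1; maximin = -1.
Column maxima: Left → 4, Center → -1, Right → 4; minimax = -1.
maximin = minimax = -1, so a saddle point exists.

Yes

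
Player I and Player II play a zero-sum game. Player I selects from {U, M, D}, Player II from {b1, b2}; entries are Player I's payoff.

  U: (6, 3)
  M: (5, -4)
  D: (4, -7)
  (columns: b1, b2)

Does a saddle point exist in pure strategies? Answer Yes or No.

Yes

Row minima: U → 3, M → -4, D → -7; maximin = 3.
Column maxima: b1 → 6, b2 → 3; minimax = 3.
maximin = minimax = 3, so a saddle point exists.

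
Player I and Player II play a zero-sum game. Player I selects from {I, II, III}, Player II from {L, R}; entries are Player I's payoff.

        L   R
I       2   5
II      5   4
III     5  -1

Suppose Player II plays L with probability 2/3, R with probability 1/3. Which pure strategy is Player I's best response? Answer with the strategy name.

Expected payoff of I: (2/3)·2 + (1/3)·5 = 3.
Expected payoff of II: (2/3)·5 + (1/3)·4 = 14/3.
Expected payoff of III: (2/3)·5 + (1/3)·(-1) = 3.
The largest is 14/3, so Player I's best response is II.

II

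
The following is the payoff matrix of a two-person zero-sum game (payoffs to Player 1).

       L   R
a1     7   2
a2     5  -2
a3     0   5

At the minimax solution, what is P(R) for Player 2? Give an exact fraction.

Row minima: a1 → 2, a2 → -2, a3 → 0; maximin = 2.
Column maxima: L → 7, R → 5; minimax = 5.
2 ≠ 5, so there is no saddle point; optimal play is mixed.
a2 is strictly dominated by a1, so Player 1 never plays it.
On the remaining 2×2 (a1, a3 vs L, R):
Let Player 1 play a1 with probability p. Expected payoff against L: 7p + 0(1−p) = 7p; against R: 2p + 5(1−p) = −3p + 5.
Setting these equal: 7p = −3p + 5 ⇒ 10p = 5 ⇒ p = 1/2, and the value is (7)·(1/2) = 7/2.
For Player 2: with q = P(L), equating a1's and a3's payoffs gives 5q + 2 = −5q + 5 ⇒ q = 3/10.

7/10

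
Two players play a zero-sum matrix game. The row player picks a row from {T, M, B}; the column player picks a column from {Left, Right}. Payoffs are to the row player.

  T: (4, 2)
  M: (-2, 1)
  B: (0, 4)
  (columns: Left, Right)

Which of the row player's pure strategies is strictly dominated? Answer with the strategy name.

M

T gives a strictly higher payoff than M against every column: 4 > -2, 2 > 1.
So M is strictly dominated and the row player never plays it.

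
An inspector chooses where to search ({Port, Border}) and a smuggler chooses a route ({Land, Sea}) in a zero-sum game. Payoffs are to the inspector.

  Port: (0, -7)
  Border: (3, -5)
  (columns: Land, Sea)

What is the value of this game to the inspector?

-5

Row minima: Port → -7, Border → -5; maximin = -5.
Column maxima: Land → 3, Sea → -5; minimax = -5.
Since maximin = minimax = -5, there is a saddle point and the value is -5.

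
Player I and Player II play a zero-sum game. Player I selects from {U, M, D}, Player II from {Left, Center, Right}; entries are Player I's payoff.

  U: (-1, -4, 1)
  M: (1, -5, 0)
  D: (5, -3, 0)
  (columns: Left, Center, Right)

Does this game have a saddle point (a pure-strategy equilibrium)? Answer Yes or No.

Row minima: U → -4, M → -5, D → -3; maximin = -3.
Column maxima: Left → 5, Center → -3, Right → 1; minimax = -3.
maximin = minimax = -3, so a saddle point exists.

Yes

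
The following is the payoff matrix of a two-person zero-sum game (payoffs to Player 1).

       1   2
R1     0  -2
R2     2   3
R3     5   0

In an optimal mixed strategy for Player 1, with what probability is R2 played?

Row minima: R1 → -2, R2 → 2, R3 → 0; maximin = 2.
Column maxima: 1 → 5, 2 → 3; minimax = 3.
2 ≠ 3, so there is no saddle point; optimal play is mixed.
R1 is strictly dominated by R2, so Player 1 never plays it.
On the remaining 2×2 (R2, R3 vs 1, 2):
Let Player 1 play R2 with probability p. Expected payoff against 1: 2p + 5(1−p) = −3p + 5; against 2: 3p + 0(1−p) = 3p.
Setting these equal: −3p + 5 = 3p ⇒ −6p = -5 ⇒ p = 5/6, and the value is (-3)·(5/6) + 5 = 5/2.
For Player 2: with q = P(1), equating R2's and R3's payoffs gives −q + 3 = 5q ⇒ q = 1/2.

5/6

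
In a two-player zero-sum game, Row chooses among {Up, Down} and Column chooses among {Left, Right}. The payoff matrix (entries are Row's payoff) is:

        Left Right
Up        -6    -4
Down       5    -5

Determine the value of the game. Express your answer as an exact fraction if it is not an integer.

-25/6

Row minima: Up → -6, Down → -5; maximin = -5.
Column maxima: Left → 5, Right → -4; minimax = -4.
-5 ≠ -4, so there is no saddle point; optimal play is mixed.
Let Row play Up with probability p. Expected payoff against Left: (-6)p + 5(1−p) = −11p + 5; against Right: (-4)p + (-5)(1−p) = p − 5.
Setting these equal: −11p + 5 = p − 5 ⇒ −12p = -10 ⇒ p = 5/6, and the value is (-11)·(5/6) + 5 = -25/6.
For Column: with q = P(Left), equating Up's and Down's payoffs gives −2q − 4 = 10q − 5 ⇒ q = 1/12.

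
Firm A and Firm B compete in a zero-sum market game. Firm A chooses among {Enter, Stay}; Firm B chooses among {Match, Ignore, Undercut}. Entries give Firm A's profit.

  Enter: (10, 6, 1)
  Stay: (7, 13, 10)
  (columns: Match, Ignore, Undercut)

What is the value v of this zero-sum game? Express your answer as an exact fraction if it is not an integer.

31/4

Row minima: Enter → 1, Stay → 7; maximin = 7.
Column maxima: Match → 10, Ignore → 13, Undercut → 10; minimax = 10.
7 ≠ 10, so there is no saddle point; optimal play is mixed.
Ignore is strictly dominated by Undercut (it gives Firm A strictly more in every row), so Firm B never plays it.
On the remaining 2×2 (Enter, Stay vs Match, Undercut):
Let Firm A play Enter with probability p. Expected payoff against Match: 10p + 7(1−p) = 3p + 7; against Undercut: 1p + 10(1−p) = −9p + 10.
Setting these equal: 3p + 7 = −9p + 10 ⇒ 12p = 3 ⇒ p = 1/4, and the value is (3)·(1/4) + 7 = 31/4.
For Firm B: with q = P(Match), equating Enter's and Stay's payoffs gives 9q + 1 = −3q + 10 ⇒ q = 3/4.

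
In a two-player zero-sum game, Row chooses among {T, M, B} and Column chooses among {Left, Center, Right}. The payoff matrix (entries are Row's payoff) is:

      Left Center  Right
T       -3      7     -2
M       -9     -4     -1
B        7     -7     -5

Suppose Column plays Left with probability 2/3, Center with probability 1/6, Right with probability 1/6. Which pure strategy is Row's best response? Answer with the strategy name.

Expected payoff of T: (2/3)·(-3) + (1/6)·7 + (1/6)·(-2) = -7/6.
Expected payoff of M: (2/3)·(-9) + (1/6)·(-4) + (1/6)·(-1) = -41/6.
Expected payoff of B: (2/3)·7 + (1/6)·(-7) + (1/6)·(-5) = 8/3.
The largest is 8/3, so Row's best response is B.

B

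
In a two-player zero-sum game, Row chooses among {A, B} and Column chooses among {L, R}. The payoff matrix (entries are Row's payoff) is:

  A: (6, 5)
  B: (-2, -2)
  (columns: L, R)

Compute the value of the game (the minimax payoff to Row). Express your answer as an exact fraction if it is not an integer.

Row minima: A → 5, B → -2; maximin = 5.
Column maxima: L → 6, R → 5; minimax = 5.
Since maximin = minimax = 5, there is a saddle point and the value is 5.

5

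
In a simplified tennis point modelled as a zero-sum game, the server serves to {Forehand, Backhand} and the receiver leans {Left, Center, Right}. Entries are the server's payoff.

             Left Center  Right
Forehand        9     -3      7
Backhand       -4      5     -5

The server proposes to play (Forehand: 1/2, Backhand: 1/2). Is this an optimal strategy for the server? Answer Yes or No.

Against Left this mix gives (1/2)·9 + (1/2)·(-4) = 5/2.
Against Center this mix gives (1/2)·(-3) + (1/2)·5 = 1.
Against Right this mix gives (1/2)·7 + (1/2)·(-5) = 1.
All of the receiver's active replies (Center, Right) yield 1, and no column does worse for the server. The mix makes the receiver indifferent and guarantees 1, so it is optimal.

Yes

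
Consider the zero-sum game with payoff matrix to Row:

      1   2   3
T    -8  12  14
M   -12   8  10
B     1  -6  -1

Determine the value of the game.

Row minima: T → -8, M → -12, B → -6; maximin = -6.
Column maxima: 1 → 1, 2 → 12, 3 → 14; minimax = 1.
-6 ≠ 1, so there is no saddle point; optimal play is mixed.
M is strictly dominated by T, so Row never plays it.
3 is strictly dominated by 2 (it gives Row strictly more in every row), so Column never plays it.
On the remaining 2×2 (T, B vs 1, 2):
Let Row play T with probability p. Expected payoff against 1: (-8)p + 1(1−p) = −9p + 1; against 2: 12p + (-6)(1−p) = 18p − 6.
Setting these equal: −9p + 1 = 18p − 6 ⇒ −27p = -7 ⇒ p = 7/27, and the value is (-9)·(7/27) + 1 = -4/3.
For Column: with q = P(1), equating T's and B's payoffs gives −20q + 12 = 7q − 6 ⇒ q = 2/3.

-4/3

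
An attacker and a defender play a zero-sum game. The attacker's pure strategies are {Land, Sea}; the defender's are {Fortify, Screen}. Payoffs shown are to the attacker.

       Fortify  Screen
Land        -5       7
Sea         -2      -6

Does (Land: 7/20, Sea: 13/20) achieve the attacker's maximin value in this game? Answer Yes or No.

No

Against Fortify this mix gives (7/20)·(-5) + (13/20)·(-2) = -61/20.
Against Screen this mix gives (7/20)·7 + (13/20)·(-6) = -29/20.
The defender will play Fortify, holding the attacker to -61/20. Shifting weight toward the row that does better against Fortify would raise this floor (the equalizing mix achieves -11/4 against both Fortify and Screen), so the proposed strategy is not optimal.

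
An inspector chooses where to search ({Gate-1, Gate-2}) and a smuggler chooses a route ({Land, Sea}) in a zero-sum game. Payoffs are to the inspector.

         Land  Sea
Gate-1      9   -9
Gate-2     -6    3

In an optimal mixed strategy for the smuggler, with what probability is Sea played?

Row minima: Gate-1 → -9, Gate-2 → -6; maximin = -6.
Column maxima: Land → 9, Sea → 3; minimax = 3.
-6 ≠ 3, so there is no saddle point; optimal play is mixed.
Let the inspector play Gate-1 with probability p. Expected payoff against Land: 9p + (-6)(1−p) = 15p − 6; against Sea: (-9)p + 3(1−p) = −12p + 3.
Setting these equal: 15p − 6 = −12p + 3 ⇒ 27p = 9 ⇒ p = 1/3, and the value is (15)·(1/3) − 6 = -1.
For the smuggler: with q = P(Land), equating Gate-1's and Gate-2's payoffs gives 18q − 9 = −9q + 3 ⇒ q = 4/9.

5/9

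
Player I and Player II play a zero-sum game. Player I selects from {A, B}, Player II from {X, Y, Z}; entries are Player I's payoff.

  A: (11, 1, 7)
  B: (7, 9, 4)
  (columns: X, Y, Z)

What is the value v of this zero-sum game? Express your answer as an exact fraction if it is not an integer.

Row minima: A → 1, B → 4; maximin = 4.
Column maxima: X → 11, Y → 9, Z → 7; minimax = 7.
4 ≠ 7, so there is no saddle point; optimal play is mixed.
X is strictly dominated by Z (it gives Player I strictly more in every row), so Player II never plays it.
On the remaining 2×2 (A, B vs Y, Z):
Let Player I play A with probability p. Expected payoff against Y: 1p + 9(1−p) = −8p + 9; against Z: 7p + 4(1−p) = 3p + 4.
Setting these equal: −8p + 9 = 3p + 4 ⇒ −11p = -5 ⇒ p = 5/11, and the value is (-8)·(5/11) + 9 = 59/11.
For Player II: with q = P(Y), equating A's and B's payoffs gives −6q + 7 = 5q + 4 ⇒ q = 3/11.

59/11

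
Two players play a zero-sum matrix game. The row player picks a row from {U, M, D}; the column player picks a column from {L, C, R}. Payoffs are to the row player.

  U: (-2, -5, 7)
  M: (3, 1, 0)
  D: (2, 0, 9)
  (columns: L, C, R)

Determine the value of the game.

Row minima: U → -5, M → 0, D → 0; maximin = 0.
Column maxima: L → 3, C → 1, R → 9; minimax = 1.
0 ≠ 1, so there is no saddle point; optimal play is mixed.
U is strictly dominated by D, so the row player never plays it.
L is strictly dominated by C (it gives the row player strictly more in every row), so the column player never plays it.
On the remaining 2×2 (M, D vs C, R):
Let the row player play M with probability p. Expected payoff against C: 1p + 0(1−p) = p; against R: 0p + 9(1−p) = −9p + 9.
Setting these equal: p = −9p + 9 ⇒ 10p = 9 ⇒ p = 9/10, and the value is (1)·(9/10) = 9/10.
For the column player: with q = P(C), equating M's and D's payoffs gives q = −9q + 9 ⇒ q = 9/10.

9/10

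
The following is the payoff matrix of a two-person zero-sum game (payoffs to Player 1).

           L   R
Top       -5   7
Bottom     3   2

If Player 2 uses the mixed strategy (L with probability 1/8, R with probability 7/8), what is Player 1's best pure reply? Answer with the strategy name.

Expected payoff of Top: (1/8)·(-5) + (7/8)·7 = 11/2.
Expected payoff of Bottom: (1/8)·3 + (7/8)·2 = 17/8.
The largest is 11/2, so Player 1's best response is Top.

Top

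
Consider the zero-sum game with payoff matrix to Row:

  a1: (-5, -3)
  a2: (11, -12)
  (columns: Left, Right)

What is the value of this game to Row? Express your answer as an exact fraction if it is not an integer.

-93/25

Row minima: a1 → -5, a2 → -12; maximin = -5.
Column maxima: Left → 11, Right → -3; minimax = -3.
-5 ≠ -3, so there is no saddle point; optimal play is mixed.
Let Row play a1 with probability p. Expected payoff against Left: (-5)p + 11(1−p) = −16p + 11; against Right: (-3)p + (-12)(1−p) = 9p − 12.
Setting these equal: −16p + 11 = 9p − 12 ⇒ −25p = -23 ⇒ p = 23/25, and the value is (-16)·(23/25) + 11 = -93/25.
For Column: with q = P(Left), equating a1's and a2's payoffs gives −2q − 3 = 23q − 12 ⇒ q = 9/25.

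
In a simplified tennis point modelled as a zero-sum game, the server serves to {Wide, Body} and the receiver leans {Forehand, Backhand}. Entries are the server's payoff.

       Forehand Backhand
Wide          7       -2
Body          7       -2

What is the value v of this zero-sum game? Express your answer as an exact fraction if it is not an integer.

-2

Row minima: Wide → -2, Body → -2; maximin = -2.
Column maxima: Forehand → 7, Backhand → -2; minimax = -2.
Since maximin = minimax = -2, there is a saddle point and the value is -2.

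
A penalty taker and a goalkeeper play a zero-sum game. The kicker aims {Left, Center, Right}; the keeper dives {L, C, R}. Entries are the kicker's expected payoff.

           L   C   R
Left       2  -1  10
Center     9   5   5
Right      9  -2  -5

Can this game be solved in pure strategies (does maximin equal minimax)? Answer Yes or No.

Row minima: Left → -1, Center → 5, Right → -5; maximin = 5.
Column maxima: L → 9, C → 5, R → 10; minimax = 5.
maximin = minimax = 5, so a saddle point exists.

Yes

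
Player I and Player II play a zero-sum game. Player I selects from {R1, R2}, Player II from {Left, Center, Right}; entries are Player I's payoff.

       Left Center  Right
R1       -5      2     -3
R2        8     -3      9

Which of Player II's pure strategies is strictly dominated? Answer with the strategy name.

Right

Left holds Player I's payoff strictly below Right in every row: -5 < -3, 8 < 9.
So Right is strictly dominated for Player II.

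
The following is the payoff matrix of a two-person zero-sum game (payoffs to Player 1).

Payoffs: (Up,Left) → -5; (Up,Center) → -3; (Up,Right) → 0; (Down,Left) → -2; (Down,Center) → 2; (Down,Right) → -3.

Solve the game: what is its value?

-5/2

Row minima: Up → -5, Down → -3; maximin = -3.
Column maxima: Left → -2, Center → 2, Right → 0; minimax = -2.
-3 ≠ -2, so there is no saddle point; optimal play is mixed.
Center is strictly dominated by Left (it gives Player 1 strictly more in every row), so Player 2 never plays it.
On the remaining 2×2 (Up, Down vs Left, Right):
Let Player 1 play Up with probability p. Expected payoff against Left: (-5)p + (-2)(1−p) = −3p − 2; against Right: 0p + (-3)(1−p) = 3p − 3.
Setting these equal: −3p − 2 = 3p − 3 ⇒ −6p = -1 ⇒ p = 1/6, and the value is (-3)·(1/6) − 2 = -5/2.
For Player 2: with q = P(Left), equating Up's and Down's payoffs gives −5q = q − 3 ⇒ q = 1/2.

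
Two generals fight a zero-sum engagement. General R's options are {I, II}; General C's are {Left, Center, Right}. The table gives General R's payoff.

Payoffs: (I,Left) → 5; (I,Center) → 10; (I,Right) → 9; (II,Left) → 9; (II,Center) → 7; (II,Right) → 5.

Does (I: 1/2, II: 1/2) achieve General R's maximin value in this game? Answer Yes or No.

Yes

Against Left this mix gives (1/2)·5 + (1/2)·9 = 7.
Against Center this mix gives (1/2)·10 + (1/2)·7 = 17/2.
Against Right this mix gives (1/2)·9 + (1/2)·5 = 7.
All of General C's active replies (Left, Right) yield 7, and no column does worse for General R. The mix makes General C indifferent and guarantees 7, so it is optimal.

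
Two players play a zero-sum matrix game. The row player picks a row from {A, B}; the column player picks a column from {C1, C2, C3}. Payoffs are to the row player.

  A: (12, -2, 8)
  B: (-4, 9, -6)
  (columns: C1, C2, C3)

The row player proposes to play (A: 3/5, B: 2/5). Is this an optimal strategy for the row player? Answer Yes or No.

Yes

Against C1 this mix gives (3/5)·12 + (2/5)·(-4) = 28/5.
Against C2 this mix gives (3/5)·(-2) + (2/5)·9 = 12/5.
Against C3 this mix gives (3/5)·8 + (2/5)·(-6) = 12/5.
All of the column player's active replies (C2, C3) yield 12/5, and no column does worse for the row player. The mix makes the column player indifferent and guarantees 12/5, so it is optimal.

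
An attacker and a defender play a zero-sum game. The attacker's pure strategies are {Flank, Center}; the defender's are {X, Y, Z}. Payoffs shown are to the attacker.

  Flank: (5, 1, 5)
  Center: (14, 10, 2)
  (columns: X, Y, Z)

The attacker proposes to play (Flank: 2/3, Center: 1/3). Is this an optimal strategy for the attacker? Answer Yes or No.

Against X this mix gives (2/3)·5 + (1/3)·14 = 8.
Against Y this mix gives (2/3)·1 + (1/3)·10 = 4.
Against Z this mix gives (2/3)·5 + (1/3)·2 = 4.
All of the defender's active replies (Y, Z) yield 4, and no column does worse for the attacker. The mix makes the defender indifferent and guarantees 4, so it is optimal.

Yes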